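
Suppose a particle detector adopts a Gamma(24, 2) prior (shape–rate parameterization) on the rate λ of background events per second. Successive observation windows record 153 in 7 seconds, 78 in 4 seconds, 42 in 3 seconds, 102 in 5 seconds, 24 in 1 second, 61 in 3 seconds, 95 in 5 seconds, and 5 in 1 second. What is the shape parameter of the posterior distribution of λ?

Total count: 153 + 78 + 42 + 102 + 24 + 61 + 95 + 5 = 560.
Total exposure: 7 + 4 + 3 + 5 + 1 + 3 + 5 + 1 = 29 seconds.
Posterior: α' = 24 + 560 = 584, β' = 2 + 29 = 31.

584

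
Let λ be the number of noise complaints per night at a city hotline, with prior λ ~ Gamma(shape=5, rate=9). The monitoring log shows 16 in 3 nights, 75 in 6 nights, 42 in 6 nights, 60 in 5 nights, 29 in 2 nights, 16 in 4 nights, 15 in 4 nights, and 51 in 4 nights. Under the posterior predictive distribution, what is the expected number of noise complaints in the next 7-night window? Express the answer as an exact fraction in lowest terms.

Total count: 16 + 75 + 42 + 60 + 29 + 16 + 15 + 51 = 304.
Total exposure: 3 + 6 + 6 + 5 + 2 + 4 + 4 + 4 = 34 nights.
Conjugate update: add total count to the shape and total exposure to the rate, giving Gamma(309, 43).
Predictive mean over a 7-night window = T·E[λ|data] = 7·309/43 = 2163/43.

2163/43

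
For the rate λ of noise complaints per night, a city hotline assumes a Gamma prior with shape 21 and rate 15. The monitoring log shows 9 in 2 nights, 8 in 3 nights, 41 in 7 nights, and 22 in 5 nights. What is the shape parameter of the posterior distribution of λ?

101

Total count: 9 + 8 + 41 + 22 = 80.
Total exposure: 2 + 3 + 7 + 5 = 17 nights.
Gamma(α, β) with Poisson data over total exposure Σt gives posterior Gamma(α+Σx, β+Σt) = Gamma(101, 32).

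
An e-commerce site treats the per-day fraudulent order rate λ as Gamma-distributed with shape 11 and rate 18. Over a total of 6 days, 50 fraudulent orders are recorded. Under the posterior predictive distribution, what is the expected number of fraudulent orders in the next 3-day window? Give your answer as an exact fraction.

Total count 50 over total exposure 6 days.
Gamma(α, β) with Poisson data over total exposure Σt gives posterior Gamma(α+Σx, β+Σt) = Gamma(61, 24).
Predictive mean over a 3-day window = T·E[λ|data] = 3·61/24 = 61/8.

61/8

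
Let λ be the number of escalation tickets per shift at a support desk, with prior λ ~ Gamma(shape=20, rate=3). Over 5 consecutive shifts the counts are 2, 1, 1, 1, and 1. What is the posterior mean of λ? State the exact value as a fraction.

Total count: 2 + 1 + 1 + 1 + 1 = 6.
Total exposure: 5 shifts.
By Gamma–Poisson conjugacy, the posterior is Gamma(α + Σx, β + Σt) = Gamma(20 + 6, 3 + 5) = Gamma(26, 8).
Posterior mean = α'/β' = 26/8 = 13/4.

13/4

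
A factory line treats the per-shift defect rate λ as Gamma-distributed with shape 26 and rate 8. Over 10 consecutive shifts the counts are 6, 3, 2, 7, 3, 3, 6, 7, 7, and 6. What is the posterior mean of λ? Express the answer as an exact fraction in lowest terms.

Total count: 6 + 3 + 2 + 7 + 3 + 3 + 6 + 7 + 7 + 6 = 50.
Total exposure: 10 shifts.
The Gamma prior is conjugate for the Poisson rate, so λ | data ~ Gamma(26+50, 8+10) = Gamma(76, 18).
Posterior mean = α'/β' = 76/18 = 38/9.

38/9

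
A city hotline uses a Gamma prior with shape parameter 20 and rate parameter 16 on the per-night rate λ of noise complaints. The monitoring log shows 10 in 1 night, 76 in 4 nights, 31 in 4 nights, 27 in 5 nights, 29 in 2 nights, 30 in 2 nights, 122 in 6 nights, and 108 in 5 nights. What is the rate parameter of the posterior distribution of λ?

45

Total count: 10 + 76 + 31 + 27 + 29 + 30 + 122 + 108 = 433.
Total exposure: 1 + 4 + 4 + 5 + 2 + 2 + 6 + 5 = 29 nights.
By Gamma–Poisson conjugacy, the posterior is Gamma(α + Σx, β + Σt) = Gamma(20 + 433, 16 + 29) = Gamma(453, 45).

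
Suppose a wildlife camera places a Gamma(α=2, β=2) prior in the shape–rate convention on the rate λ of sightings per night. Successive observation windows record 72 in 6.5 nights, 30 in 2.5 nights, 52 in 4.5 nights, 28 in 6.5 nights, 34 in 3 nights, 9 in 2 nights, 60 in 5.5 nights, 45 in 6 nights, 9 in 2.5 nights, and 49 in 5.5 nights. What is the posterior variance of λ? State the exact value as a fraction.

Total count: 72 + 30 + 52 + 28 + 34 + 9 + 60 + 45 + 9 + 49 = 388.
Total exposure: 6.5 + 2.5 + 4.5 + 6.5 + 3 + 2 + 5.5 + 6 + 2.5 + 5.5 = 44.5 nights.
The Gamma prior is conjugate for the Poisson rate, so λ | data ~ Gamma(2+388, 2+44.5) = Gamma(390, 93/2).
Posterior variance = α'/β'² = 390/(8649/4) = 520/2883.

520/2883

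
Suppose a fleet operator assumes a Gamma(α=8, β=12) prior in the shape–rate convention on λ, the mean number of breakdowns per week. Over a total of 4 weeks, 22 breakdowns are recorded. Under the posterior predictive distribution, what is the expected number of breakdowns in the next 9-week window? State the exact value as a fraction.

135/8

Total count 22 over total exposure 4 weeks.
Conjugate update: add total count to the shape and total exposure to the rate, giving Gamma(30, 16).
Predictive mean over a 9-week window = T·E[λ|data] = 9·30/16 = 135/8.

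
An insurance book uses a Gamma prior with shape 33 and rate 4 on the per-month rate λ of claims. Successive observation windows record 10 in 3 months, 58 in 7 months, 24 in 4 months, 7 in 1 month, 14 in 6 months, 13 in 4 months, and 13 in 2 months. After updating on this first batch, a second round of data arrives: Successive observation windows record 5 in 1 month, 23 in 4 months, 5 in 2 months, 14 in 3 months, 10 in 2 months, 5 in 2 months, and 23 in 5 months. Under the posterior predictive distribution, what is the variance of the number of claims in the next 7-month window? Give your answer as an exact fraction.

102543/2500

Total count: 10 + 58 + 24 + 7 + 14 + 13 + 13 = 139.
Total exposure: 3 + 7 + 4 + 1 + 6 + 4 + 2 = 27 months.
After the first batch: Gamma(33 + 139, 4 + 27) = Gamma(172, 31).
Total count: 5 + 23 + 5 + 14 + 10 + 5 + 23 = 85.
Total exposure: 1 + 4 + 2 + 3 + 2 + 2 + 5 = 19 months.
After the second batch: Gamma(172 + 85, 31 + 19) = Gamma(257, 50).
The posterior predictive for a window of length T is Negative Binomial with variance T·α'·(β'+T)/β'² = 7·257·57/2500 = 102543/2500.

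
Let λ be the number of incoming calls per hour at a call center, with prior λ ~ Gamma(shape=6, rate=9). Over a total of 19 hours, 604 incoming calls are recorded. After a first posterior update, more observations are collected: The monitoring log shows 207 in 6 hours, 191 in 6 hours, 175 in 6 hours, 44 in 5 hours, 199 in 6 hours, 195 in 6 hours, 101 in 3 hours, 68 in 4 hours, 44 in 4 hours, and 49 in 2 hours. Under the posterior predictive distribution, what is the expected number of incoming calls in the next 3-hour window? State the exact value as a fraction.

Total count 604 over total exposure 19 hours.
After the first batch: Gamma(6 + 604, 9 + 19) = Gamma(610, 28).
Total count: 207 + 191 + 175 + 44 + 199 + 195 + 101 + 68 + 44 + 49 = 1273.
Total exposure: 6 + 6 + 6 + 5 + 6 + 6 + 3 + 4 + 4 + 2 = 48 hours.
After the second batch: Gamma(610 + 1273, 28 + 48) = Gamma(1883, 76).
Predictive mean over a 3-hour window = T·E[λ|data] = 3·1883/76 = 5649/76.

5649/76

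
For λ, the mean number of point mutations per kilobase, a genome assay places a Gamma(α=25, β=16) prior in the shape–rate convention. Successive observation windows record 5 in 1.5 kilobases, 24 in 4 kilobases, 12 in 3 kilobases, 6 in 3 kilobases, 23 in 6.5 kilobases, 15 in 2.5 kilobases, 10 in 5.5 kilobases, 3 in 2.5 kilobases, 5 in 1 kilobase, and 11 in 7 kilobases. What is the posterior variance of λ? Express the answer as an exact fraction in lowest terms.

556/11025

Total count: 5 + 24 + 12 + 6 + 23 + 15 + 10 + 3 + 5 + 11 = 114.
Total exposure: 1.5 + 4 + 3 + 3 + 6.5 + 2.5 + 5.5 + 2.5 + 1 + 7 = 36.5 kilobases.
Conjugate update: add total count to the shape and total exposure to the rate, giving Gamma(139, 105/2).
Posterior variance = α'/β'² = 139/(11025/4) = 556/11025.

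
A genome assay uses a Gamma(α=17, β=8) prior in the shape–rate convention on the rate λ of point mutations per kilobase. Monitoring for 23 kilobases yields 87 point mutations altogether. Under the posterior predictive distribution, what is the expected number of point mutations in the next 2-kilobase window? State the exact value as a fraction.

208/31

Total count 87 over total exposure 23 kilobases.
By Gamma–Poisson conjugacy, the posterior is Gamma(α + Σx, β + Σt) = Gamma(17 + 87, 8 + 23) = Gamma(104, 31).
Predictive mean over a 2-kilobase window = T·E[λ|data] = 2·104/31 = 208/31.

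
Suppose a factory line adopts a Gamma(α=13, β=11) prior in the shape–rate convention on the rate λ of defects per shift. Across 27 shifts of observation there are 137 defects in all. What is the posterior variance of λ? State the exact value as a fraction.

Total count 137 over total exposure 27 shifts.
Conjugate update: add total count to the shape and total exposure to the rate, giving Gamma(150, 38).
Posterior variance = α'/β'² = 150/1444 = 75/722.

75/722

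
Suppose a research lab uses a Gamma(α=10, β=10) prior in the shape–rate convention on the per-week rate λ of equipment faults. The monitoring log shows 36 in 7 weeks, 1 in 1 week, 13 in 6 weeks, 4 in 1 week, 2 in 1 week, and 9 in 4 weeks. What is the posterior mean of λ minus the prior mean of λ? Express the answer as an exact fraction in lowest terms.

3/2

Total count: 36 + 1 + 13 + 4 + 2 + 9 = 65.
Total exposure: 7 + 1 + 6 + 1 + 1 + 4 = 20 weeks.
The Gamma prior is conjugate for the Poisson rate, so λ | data ~ Gamma(10+65, 10+20) = Gamma(75, 30).
Posterior mean = 75/30 = 5/2; prior mean = 10/10 = 1. Difference = 5/2 − 1 = 3/2.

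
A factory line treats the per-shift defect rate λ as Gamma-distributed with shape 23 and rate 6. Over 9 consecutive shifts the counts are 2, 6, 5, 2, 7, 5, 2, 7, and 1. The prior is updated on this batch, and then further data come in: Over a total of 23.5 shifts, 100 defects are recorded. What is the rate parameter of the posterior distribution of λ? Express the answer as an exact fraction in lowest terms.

77/2

Total count: 2 + 6 + 5 + 2 + 7 + 5 + 2 + 7 + 1 = 37.
Total exposure: 9 shifts.
After the first batch: Gamma(23 + 37, 6 + 9) = Gamma(60, 15).
Total count 100 over total exposure 23.5 shifts.
After the second batch: Gamma(60 + 100, 15 + 23.5) = Gamma(160, 77/2).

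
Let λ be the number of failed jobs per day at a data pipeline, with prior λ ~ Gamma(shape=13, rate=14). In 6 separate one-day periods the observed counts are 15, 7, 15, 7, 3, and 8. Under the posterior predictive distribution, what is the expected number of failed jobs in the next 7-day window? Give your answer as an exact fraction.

Total count: 15 + 7 + 15 + 7 + 3 + 8 = 55.
Total exposure: 6 days.
By Gamma–Poisson conjugacy, the posterior is Gamma(α + Σx, β + Σt) = Gamma(13 + 55, 14 + 6) = Gamma(68, 20).
Predictive mean over a 7-day window = T·E[λ|data] = 7·68/20 = 119/5.

119/5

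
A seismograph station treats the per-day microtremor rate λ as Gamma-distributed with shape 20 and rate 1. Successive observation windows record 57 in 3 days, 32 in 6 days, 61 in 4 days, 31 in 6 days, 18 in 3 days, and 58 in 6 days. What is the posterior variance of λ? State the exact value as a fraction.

277/841

Total count: 57 + 32 + 61 + 31 + 18 + 58 = 257.
Total exposure: 3 + 6 + 4 + 6 + 3 + 6 = 28 days.
Posterior: α' = 20 + 257 = 277, β' = 1 + 28 = 29.
Posterior variance = α'/β'² = 277/841.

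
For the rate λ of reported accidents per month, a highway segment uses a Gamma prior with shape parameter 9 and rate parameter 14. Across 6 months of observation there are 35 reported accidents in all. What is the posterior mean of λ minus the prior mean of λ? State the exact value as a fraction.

Total count 35 over total exposure 6 months.
Conjugate update: add total count to the shape and total exposure to the rate, giving Gamma(44, 20).
Posterior mean = 44/20 = 11/5; prior mean = 9/14 = 9/14. Difference = 11/5 − 9/14 = 109/70.

109/70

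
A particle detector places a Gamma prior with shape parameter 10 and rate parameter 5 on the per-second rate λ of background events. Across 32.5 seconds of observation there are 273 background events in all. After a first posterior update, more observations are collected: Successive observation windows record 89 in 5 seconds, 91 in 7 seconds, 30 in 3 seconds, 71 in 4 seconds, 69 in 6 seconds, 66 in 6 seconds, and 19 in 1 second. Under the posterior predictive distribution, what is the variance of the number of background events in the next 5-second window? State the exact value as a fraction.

Total count 273 over total exposure 32.5 seconds.
After the first batch: Gamma(10 + 273, 5 + 32.5) = Gamma(283, 75/2).
Total count: 89 + 91 + 30 + 71 + 69 + 66 + 19 = 435.
Total exposure: 5 + 7 + 3 + 4 + 6 + 6 + 1 = 32 seconds.
After the second batch: Gamma(283 + 435, 75/2 + 32) = Gamma(718, 139/2).
The posterior predictive for a window of length T is Negative Binomial with variance T·α'·(β'+T)/β'² = 5·718·(149/2)/(19321/4) = 1069820/19321.

1069820/19321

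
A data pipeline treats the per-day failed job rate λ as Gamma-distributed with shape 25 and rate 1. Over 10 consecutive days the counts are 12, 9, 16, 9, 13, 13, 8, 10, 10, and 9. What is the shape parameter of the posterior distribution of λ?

134

Total count: 12 + 9 + 16 + 9 + 13 + 13 + 8 + 10 + 10 + 9 = 109.
Total exposure: 10 days.
Posterior: α' = 25 + 109 = 134, β' = 1 + 10 = 11.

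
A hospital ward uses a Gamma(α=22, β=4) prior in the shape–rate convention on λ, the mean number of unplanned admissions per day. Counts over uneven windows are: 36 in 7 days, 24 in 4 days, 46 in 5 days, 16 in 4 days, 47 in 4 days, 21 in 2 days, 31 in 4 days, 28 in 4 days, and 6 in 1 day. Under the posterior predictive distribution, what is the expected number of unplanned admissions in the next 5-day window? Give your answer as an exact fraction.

1385/39

Total count: 36 + 24 + 46 + 16 + 47 + 21 + 31 + 28 + 6 = 255.
Total exposure: 7 + 4 + 5 + 4 + 4 + 2 + 4 + 4 + 1 = 35 days.
By Gamma–Poisson conjugacy, the posterior is Gamma(α + Σx, β + Σt) = Gamma(22 + 255, 4 + 35) = Gamma(277, 39).
Predictive mean over a 5-day window = T·E[λ|data] = 5·277/39 = 1385/39.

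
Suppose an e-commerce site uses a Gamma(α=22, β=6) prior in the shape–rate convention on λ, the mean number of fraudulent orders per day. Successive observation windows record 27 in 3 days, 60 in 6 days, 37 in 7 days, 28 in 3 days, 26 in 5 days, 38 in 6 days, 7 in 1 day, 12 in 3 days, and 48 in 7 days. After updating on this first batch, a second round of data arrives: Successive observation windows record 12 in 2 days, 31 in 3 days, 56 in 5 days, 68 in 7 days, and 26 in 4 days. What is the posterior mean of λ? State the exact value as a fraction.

Total count: 27 + 60 + 37 + 28 + 26 + 38 + 7 + 12 + 48 = 283.
Total exposure: 3 + 6 + 7 + 3 + 5 + 6 + 1 + 3 + 7 = 41 days.
After the first batch: Gamma(22 + 283, 6 + 41) = Gamma(305, 47).
Total count: 12 + 31 + 56 + 68 + 26 = 193.
Total exposure: 2 + 3 + 5 + 7 + 4 = 21 days.
After the second batch: Gamma(305 + 193, 47 + 21) = Gamma(498, 68).
Posterior mean = α'/β' = 498/68 = 249/34.

249/34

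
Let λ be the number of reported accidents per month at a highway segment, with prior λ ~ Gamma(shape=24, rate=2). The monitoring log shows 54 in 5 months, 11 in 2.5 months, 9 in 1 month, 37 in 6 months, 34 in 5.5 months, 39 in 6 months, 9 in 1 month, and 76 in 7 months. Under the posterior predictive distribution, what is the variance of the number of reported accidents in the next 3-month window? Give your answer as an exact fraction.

Total count: 54 + 11 + 9 + 37 + 34 + 39 + 9 + 76 = 269.
Total exposure: 5 + 2.5 + 1 + 6 + 5.5 + 6 + 1 + 7 = 34 months.
By Gamma–Poisson conjugacy, the posterior is Gamma(α + Σx, β + Σt) = Gamma(24 + 269, 2 + 34) = Gamma(293, 36).
The posterior predictive for a window of length T is Negative Binomial with variance T·α'·(β'+T)/β'² = 3·293·39/1296 = 3809/144.

3809/144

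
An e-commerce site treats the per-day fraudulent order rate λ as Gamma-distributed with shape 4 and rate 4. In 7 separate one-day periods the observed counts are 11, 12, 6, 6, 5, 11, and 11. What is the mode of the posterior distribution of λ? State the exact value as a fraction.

65/11

Total count: 11 + 12 + 6 + 6 + 5 + 11 + 11 = 62.
Total exposure: 7 days.
The Gamma prior is conjugate for the Poisson rate, so λ | data ~ Gamma(4+62, 4+7) = Gamma(66, 11).
Posterior mode = (α'−1)/β' = 65/11.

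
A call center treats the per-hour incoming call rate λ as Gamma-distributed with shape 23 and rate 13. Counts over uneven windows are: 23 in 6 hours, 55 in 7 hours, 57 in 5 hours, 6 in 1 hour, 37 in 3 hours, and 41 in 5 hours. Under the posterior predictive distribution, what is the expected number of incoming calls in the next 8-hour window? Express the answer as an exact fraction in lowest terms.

242/5

Total count: 23 + 55 + 57 + 6 + 37 + 41 = 219.
Total exposure: 6 + 7 + 5 + 1 + 3 + 5 = 27 hours.
Posterior: α' = 23 + 219 = 242, β' = 13 + 27 = 40.
Predictive mean over an 8-hour window = T·E[λ|data] = 8·242/40 = 242/5.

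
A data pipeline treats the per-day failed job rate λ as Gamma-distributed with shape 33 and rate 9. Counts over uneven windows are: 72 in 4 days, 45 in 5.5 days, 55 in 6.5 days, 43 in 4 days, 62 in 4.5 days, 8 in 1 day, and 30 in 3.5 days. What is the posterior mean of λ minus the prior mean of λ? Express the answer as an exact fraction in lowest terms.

313/57

Total count: 72 + 45 + 55 + 43 + 62 + 8 + 30 = 315.
Total exposure: 4 + 5.5 + 6.5 + 4 + 4.5 + 1 + 3.5 = 29 days.
Gamma(α, β) with Poisson data over total exposure Σt gives posterior Gamma(α+Σx, β+Σt) = Gamma(348, 38).
Posterior mean = 348/38 = 174/19; prior mean = 33/9 = 11/3. Difference = 174/19 − 11/3 = 313/57.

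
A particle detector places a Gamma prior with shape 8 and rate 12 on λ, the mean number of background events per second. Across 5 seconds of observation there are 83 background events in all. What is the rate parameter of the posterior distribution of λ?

17

Total count 83 over total exposure 5 seconds.
The Gamma prior is conjugate for the Poisson rate, so λ | data ~ Gamma(8+83, 12+5) = Gamma(91, 17).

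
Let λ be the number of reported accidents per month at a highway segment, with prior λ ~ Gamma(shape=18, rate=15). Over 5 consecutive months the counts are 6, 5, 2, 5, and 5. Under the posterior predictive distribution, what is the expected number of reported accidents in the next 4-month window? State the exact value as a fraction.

41/5

Total count: 6 + 5 + 2 + 5 + 5 = 23.
Total exposure: 5 months.
Conjugate update: add total count to the shape and total exposure to the rate, giving Gamma(41, 20).
Predictive mean over a 4-month window = T·E[λ|data] = 4·41/20 = 41/5.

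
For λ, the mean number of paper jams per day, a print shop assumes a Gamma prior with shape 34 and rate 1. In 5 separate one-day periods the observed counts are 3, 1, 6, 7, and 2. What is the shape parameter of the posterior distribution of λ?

Total count: 3 + 1 + 6 + 7 + 2 = 19.
Total exposure: 5 days.
Gamma(α, β) with Poisson data over total exposure Σt gives posterior Gamma(α+Σx, β+Σt) = Gamma(53, 6).

53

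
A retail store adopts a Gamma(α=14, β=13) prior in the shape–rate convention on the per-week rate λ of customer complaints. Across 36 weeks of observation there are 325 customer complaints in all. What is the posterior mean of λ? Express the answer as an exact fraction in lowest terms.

Total count 325 over total exposure 36 weeks.
The Gamma prior is conjugate for the Poisson rate, so λ | data ~ Gamma(14+325, 13+36) = Gamma(339, 49).
Posterior mean = α'/β' = 339/49.

339/49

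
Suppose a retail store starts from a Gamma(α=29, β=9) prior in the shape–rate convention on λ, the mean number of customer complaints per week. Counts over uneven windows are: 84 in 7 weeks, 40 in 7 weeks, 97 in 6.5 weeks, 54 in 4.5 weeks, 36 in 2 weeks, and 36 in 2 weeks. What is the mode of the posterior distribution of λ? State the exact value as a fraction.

Total count: 84 + 40 + 97 + 54 + 36 + 36 = 347.
Total exposure: 7 + 7 + 6.5 + 4.5 + 2 + 2 = 29 weeks.
The Gamma prior is conjugate for the Poisson rate, so λ | data ~ Gamma(29+347, 9+29) = Gamma(376, 38).
Posterior mode = (α'−1)/β' = 375/38.

375/38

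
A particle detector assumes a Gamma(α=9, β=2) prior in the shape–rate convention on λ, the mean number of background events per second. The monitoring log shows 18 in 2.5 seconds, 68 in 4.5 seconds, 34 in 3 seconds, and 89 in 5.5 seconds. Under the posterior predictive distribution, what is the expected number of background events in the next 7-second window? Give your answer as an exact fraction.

Total count: 18 + 68 + 34 + 89 = 209.
Total exposure: 2.5 + 4.5 + 3 + 5.5 = 15.5 seconds.
Conjugate update: add total count to the shape and total exposure to the rate, giving Gamma(218, 35/2).
Predictive mean over a 7-second window = T·E[λ|data] = 7·218/(35/2) = 436/5.

436/5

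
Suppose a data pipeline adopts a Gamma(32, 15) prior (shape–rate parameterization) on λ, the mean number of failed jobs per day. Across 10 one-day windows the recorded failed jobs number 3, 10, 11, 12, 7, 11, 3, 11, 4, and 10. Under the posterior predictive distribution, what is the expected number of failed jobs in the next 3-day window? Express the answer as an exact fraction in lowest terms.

Total count: 3 + 10 + 11 + 12 + 7 + 11 + 3 + 11 + 4 + 10 = 82.
Total exposure: 10 days.
Posterior: α' = 32 + 82 = 114, β' = 15 + 10 = 25.
Predictive mean over a 3-day window = T·E[λ|data] = 3·114/25 = 342/25.

342/25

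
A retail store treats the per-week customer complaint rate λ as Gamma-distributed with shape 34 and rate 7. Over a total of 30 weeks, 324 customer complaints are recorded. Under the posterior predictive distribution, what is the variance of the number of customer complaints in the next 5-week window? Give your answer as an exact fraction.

75180/1369

Total count 324 over total exposure 30 weeks.
Posterior: α' = 34 + 324 = 358, β' = 7 + 30 = 37.
The posterior predictive for a window of length T is Negative Binomial with variance T·α'·(β'+T)/β'² = 5·358·42/1369 = 75180/1369.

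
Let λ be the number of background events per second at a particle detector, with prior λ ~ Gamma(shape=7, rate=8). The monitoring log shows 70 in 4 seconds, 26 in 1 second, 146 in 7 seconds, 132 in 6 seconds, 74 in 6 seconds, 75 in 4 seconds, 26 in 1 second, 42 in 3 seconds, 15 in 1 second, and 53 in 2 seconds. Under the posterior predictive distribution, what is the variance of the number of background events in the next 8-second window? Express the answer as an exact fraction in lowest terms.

271728/1849

Total count: 70 + 26 + 146 + 132 + 74 + 75 + 26 + 42 + 15 + 53 = 659.
Total exposure: 4 + 1 + 7 + 6 + 6 + 4 + 1 + 3 + 1 + 2 = 35 seconds.
The Gamma prior is conjugate for the Poisson rate, so λ | data ~ Gamma(7+659, 8+35) = Gamma(666, 43).
The posterior predictive for a window of length T is Negative Binomial with variance T·α'·(β'+T)/β'² = 8·666·51/1849 = 271728/1849.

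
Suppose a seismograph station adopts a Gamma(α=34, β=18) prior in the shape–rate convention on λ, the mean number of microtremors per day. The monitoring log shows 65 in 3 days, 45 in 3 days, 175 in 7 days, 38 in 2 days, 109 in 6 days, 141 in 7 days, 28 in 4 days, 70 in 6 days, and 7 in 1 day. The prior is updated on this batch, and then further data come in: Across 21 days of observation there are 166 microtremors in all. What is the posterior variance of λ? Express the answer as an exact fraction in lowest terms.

Total count: 65 + 45 + 175 + 38 + 109 + 141 + 28 + 70 + 7 = 678.
Total exposure: 3 + 3 + 7 + 2 + 6 + 7 + 4 + 6 + 1 = 39 days.
After the first batch: Gamma(34 + 678, 18 + 39) = Gamma(712, 57).
Total count 166 over total exposure 21 days.
After the second batch: Gamma(712 + 166, 57 + 21) = Gamma(878, 78).
Posterior variance = α'/β'² = 878/6084 = 439/3042.

439/3042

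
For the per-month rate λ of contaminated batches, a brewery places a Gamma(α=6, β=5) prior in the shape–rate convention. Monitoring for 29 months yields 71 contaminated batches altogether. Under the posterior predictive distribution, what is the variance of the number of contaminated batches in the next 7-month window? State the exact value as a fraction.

Total count 71 over total exposure 29 months.
Gamma(α, β) with Poisson data over total exposure Σt gives posterior Gamma(α+Σx, β+Σt) = Gamma(77, 34).
The posterior predictive for a window of length T is Negative Binomial with variance T·α'·(β'+T)/β'² = 7·77·41/1156 = 22099/1156.

22099/1156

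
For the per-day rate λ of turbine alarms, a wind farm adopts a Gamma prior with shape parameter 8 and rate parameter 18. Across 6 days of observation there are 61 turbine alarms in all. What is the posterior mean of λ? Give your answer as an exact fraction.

23/8

Total count 61 over total exposure 6 days.
The Gamma prior is conjugate for the Poisson rate, so λ | data ~ Gamma(8+61, 18+6) = Gamma(69, 24).
Posterior mean = α'/β' = 69/24 = 23/8.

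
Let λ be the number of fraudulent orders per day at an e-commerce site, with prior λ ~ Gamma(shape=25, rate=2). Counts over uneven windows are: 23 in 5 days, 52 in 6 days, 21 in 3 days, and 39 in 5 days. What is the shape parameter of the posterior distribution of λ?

Total count: 23 + 52 + 21 + 39 = 135.
Total exposure: 5 + 6 + 3 + 5 = 19 days.
By Gamma–Poisson conjugacy, the posterior is Gamma(α + Σx, β + Σt) = Gamma(25 + 135, 2 + 19) = Gamma(160, 21).

160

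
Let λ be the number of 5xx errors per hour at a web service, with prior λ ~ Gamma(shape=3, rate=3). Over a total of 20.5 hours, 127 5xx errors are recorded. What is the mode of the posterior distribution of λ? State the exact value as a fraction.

Total count 127 over total exposure 20.5 hours.
The Gamma prior is conjugate for the Poisson rate, so λ | data ~ Gamma(3+127, 3+20.5) = Gamma(130, 47/2).
Posterior mode = (α'−1)/β' = 129/(47/2) = 258/47.

258/47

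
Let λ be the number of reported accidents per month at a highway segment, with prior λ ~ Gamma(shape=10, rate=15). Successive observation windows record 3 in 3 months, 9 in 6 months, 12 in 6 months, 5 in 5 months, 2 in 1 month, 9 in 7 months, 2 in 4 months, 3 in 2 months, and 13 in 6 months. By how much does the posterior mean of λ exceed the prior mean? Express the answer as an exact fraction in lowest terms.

94/165

Total count: 3 + 9 + 12 + 5 + 2 + 9 + 2 + 3 + 13 = 58.
Total exposure: 3 + 6 + 6 + 5 + 1 + 7 + 4 + 2 + 6 = 40 months.
By Gamma–Poisson conjugacy, the posterior is Gamma(α + Σx, β + Σt) = Gamma(10 + 58, 15 + 40) = Gamma(68, 55).
Posterior mean = 68/55 = 68/55; prior mean = 10/15 = 2/3. Difference = 68/55 − 2/3 = 94/165.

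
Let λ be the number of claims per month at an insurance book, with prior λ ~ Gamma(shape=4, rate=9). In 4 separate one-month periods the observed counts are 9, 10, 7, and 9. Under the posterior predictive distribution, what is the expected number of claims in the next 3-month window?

Total count: 9 + 10 + 7 + 9 = 35.
Total exposure: 4 months.
Gamma(α, β) with Poisson data over total exposure Σt gives posterior Gamma(α+Σx, β+Σt) = Gamma(39, 13).
Predictive mean over a 3-month window = T·E[λ|data] = 3·39/13 = 9.

9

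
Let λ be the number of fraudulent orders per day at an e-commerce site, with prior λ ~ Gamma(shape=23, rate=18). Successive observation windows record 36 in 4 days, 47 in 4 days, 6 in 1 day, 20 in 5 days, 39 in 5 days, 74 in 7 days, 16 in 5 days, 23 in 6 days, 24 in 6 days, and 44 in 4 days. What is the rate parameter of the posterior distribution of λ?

65

Total count: 36 + 47 + 6 + 20 + 39 + 74 + 16 + 23 + 24 + 44 = 329.
Total exposure: 4 + 4 + 1 + 5 + 5 + 7 + 5 + 6 + 6 + 4 = 47 days.
By Gamma–Poisson conjugacy, the posterior is Gamma(α + Σx, β + Σt) = Gamma(23 + 329, 18 + 47) = Gamma(352, 65).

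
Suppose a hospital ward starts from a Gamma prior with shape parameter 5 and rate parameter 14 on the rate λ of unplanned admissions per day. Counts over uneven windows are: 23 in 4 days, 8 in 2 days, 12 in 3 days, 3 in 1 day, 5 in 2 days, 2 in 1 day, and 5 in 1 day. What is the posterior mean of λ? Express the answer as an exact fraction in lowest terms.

9/4

Total count: 23 + 8 + 12 + 3 + 5 + 2 + 5 = 58.
Total exposure: 4 + 2 + 3 + 1 + 2 + 1 + 1 = 14 days.
By Gamma–Poisson conjugacy, the posterior is Gamma(α + Σx, β + Σt) = Gamma(5 + 58, 14 + 14) = Gamma(63, 28).
Posterior mean = α'/β' = 63/28 = 9/4.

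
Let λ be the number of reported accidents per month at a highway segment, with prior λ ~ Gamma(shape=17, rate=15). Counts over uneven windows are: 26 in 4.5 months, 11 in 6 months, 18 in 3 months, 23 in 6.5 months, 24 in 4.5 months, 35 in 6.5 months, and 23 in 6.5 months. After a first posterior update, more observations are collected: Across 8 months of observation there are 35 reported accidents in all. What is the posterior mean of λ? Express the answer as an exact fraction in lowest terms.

424/121

Total count: 26 + 11 + 18 + 23 + 24 + 35 + 23 = 160.
Total exposure: 4.5 + 6 + 3 + 6.5 + 4.5 + 6.5 + 6.5 = 37.5 months.
After the first batch: Gamma(17 + 160, 15 + 37.5) = Gamma(177, 105/2).
Total count 35 over total exposure 8 months.
After the second batch: Gamma(177 + 35, 105/2 + 8) = Gamma(212, 121/2).
Posterior mean = α'/β' = 212/(121/2) = 424/121.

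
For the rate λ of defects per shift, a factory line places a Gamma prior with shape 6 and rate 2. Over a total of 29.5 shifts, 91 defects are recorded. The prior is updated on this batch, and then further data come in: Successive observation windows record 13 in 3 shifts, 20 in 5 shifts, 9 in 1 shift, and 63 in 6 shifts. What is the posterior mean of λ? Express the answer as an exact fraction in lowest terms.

Total count 91 over total exposure 29.5 shifts.
After the first batch: Gamma(6 + 91, 2 + 29.5) = Gamma(97, 63/2).
Total count: 13 + 20 + 9 + 63 = 105.
Total exposure: 3 + 5 + 1 + 6 = 15 shifts.
After the second batch: Gamma(97 + 105, 63/2 + 15) = Gamma(202, 93/2).
Posterior mean = α'/β' = 202/(93/2) = 404/93.

404/93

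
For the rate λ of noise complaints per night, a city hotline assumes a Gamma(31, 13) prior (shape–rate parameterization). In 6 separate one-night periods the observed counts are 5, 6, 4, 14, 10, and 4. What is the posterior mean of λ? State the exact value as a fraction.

Total count: 5 + 6 + 4 + 14 + 10 + 4 = 43.
Total exposure: 6 nights.
The Gamma prior is conjugate for the Poisson rate, so λ | data ~ Gamma(31+43, 13+6) = Gamma(74, 19).
Posterior mean = α'/β' = 74/19.

74/19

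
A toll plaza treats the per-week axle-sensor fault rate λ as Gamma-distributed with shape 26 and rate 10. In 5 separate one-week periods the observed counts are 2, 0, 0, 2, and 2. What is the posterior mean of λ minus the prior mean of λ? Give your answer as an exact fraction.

-7/15

Total count: 2 + 0 + 0 + 2 + 2 = 6.
Total exposure: 5 weeks.
Posterior: α' = 26 + 6 = 32, β' = 10 + 5 = 15.
Posterior mean = 32/15 = 32/15; prior mean = 26/10 = 13/5. Difference = 32/15 − 13/5 = -7/15.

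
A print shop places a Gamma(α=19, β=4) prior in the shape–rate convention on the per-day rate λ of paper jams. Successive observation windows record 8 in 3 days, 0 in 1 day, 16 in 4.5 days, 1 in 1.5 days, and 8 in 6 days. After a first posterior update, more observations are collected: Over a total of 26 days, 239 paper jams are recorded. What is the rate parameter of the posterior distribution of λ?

46

Total count: 8 + 0 + 16 + 1 + 8 = 33.
Total exposure: 3 + 1 + 4.5 + 1.5 + 6 = 16 days.
After the first batch: Gamma(19 + 33, 4 + 16) = Gamma(52, 20).
Total count 239 over total exposure 26 days.
After the second batch: Gamma(52 + 239, 20 + 26) = Gamma(291, 46).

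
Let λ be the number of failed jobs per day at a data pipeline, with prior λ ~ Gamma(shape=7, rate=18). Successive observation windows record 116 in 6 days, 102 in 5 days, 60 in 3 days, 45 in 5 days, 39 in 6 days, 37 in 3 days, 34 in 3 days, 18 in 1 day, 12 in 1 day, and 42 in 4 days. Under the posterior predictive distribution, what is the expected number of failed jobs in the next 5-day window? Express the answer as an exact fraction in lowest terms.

Total count: 116 + 102 + 60 + 45 + 39 + 37 + 34 + 18 + 12 + 42 = 505.
Total exposure: 6 + 5 + 3 + 5 + 6 + 3 + 3 + 1 + 1 + 4 = 37 days.
Conjugate update: add total count to the shape and total exposure to the rate, giving Gamma(512, 55).
Predictive mean over a 5-day window = T·E[λ|data] = 5·512/55 = 512/11.

512/11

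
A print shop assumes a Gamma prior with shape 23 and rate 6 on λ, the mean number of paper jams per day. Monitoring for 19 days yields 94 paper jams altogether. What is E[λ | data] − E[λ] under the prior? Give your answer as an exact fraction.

Total count 94 over total exposure 19 days.
Gamma(α, β) with Poisson data over total exposure Σt gives posterior Gamma(α+Σx, β+Σt) = Gamma(117, 25).
Posterior mean = 117/25 = 117/25; prior mean = 23/6 = 23/6. Difference = 117/25 − 23/6 = 127/150.

127/150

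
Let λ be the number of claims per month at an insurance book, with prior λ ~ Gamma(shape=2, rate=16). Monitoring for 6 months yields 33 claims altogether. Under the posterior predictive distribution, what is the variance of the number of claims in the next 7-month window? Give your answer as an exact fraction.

7105/484

Total count 33 over total exposure 6 months.
Posterior: α' = 2 + 33 = 35, β' = 16 + 6 = 22.
The posterior predictive for a window of length T is Negative Binomial with variance T·α'·(β'+T)/β'² = 7·35·29/484 = 7105/484.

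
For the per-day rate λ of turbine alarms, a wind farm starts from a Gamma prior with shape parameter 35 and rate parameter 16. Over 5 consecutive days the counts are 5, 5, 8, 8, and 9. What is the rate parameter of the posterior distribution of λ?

Total count: 5 + 5 + 8 + 8 + 9 = 35.
Total exposure: 5 days.
By Gamma–Poisson conjugacy, the posterior is Gamma(α + Σx, β + Σt) = Gamma(35 + 35, 16 + 5) = Gamma(70, 21).

21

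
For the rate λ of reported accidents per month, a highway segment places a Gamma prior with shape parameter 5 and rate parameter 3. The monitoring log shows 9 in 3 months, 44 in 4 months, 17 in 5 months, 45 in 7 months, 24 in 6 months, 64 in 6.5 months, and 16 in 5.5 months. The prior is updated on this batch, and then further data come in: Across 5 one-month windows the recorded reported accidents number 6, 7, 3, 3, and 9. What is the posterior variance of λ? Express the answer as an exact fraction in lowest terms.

Total count: 9 + 44 + 17 + 45 + 24 + 64 + 16 = 219.
Total exposure: 3 + 4 + 5 + 7 + 6 + 6.5 + 5.5 = 37 months.
After the first batch: Gamma(5 + 219, 3 + 37) = Gamma(224, 40).
Total count: 6 + 7 + 3 + 3 + 9 = 28.
Total exposure: 5 months.
After the second batch: Gamma(224 + 28, 40 + 5) = Gamma(252, 45).
Posterior variance = α'/β'² = 252/2025 = 28/225.

28/225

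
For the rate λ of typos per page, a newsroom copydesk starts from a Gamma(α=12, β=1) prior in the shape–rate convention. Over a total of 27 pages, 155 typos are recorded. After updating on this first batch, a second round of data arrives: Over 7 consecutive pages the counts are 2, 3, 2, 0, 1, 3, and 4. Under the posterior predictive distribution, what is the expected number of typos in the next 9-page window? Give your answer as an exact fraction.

234/5

Total count 155 over total exposure 27 pages.
After the first batch: Gamma(12 + 155, 1 + 27) = Gamma(167, 28).
Total count: 2 + 3 + 2 + 0 + 1 + 3 + 4 = 15.
Total exposure: 7 pages.
After the second batch: Gamma(167 + 15, 28 + 7) = Gamma(182, 35).
Predictive mean over a 9-page window = T·E[λ|data] = 9·182/35 = 234/5.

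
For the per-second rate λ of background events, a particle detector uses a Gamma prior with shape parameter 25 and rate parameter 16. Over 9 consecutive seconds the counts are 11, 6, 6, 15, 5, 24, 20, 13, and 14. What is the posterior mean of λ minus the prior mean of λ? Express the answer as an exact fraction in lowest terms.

1599/400

Total count: 11 + 6 + 6 + 15 + 5 + 24 + 20 + 13 + 14 = 114.
Total exposure: 9 seconds.
By Gamma–Poisson conjugacy, the posterior is Gamma(α + Σx, β + Σt) = Gamma(25 + 114, 16 + 9) = Gamma(139, 25).
Posterior mean = 139/25 = 139/25; prior mean = 25/16 = 25/16. Difference = 139/25 − 25/16 = 1599/400.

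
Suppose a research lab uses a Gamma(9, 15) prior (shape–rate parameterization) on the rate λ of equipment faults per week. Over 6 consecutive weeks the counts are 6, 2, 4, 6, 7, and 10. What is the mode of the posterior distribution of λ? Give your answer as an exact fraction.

Total count: 6 + 2 + 4 + 6 + 7 + 10 = 35.
Total exposure: 6 weeks.
Gamma(α, β) with Poisson data over total exposure Σt gives posterior Gamma(α+Σx, β+Σt) = Gamma(44, 21).
Posterior mode = (α'−1)/β' = 43/21.

43/21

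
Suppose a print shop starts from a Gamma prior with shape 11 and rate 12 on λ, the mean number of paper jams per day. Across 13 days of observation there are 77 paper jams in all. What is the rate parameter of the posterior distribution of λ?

Total count 77 over total exposure 13 days.
Conjugate update: add total count to the shape and total exposure to the rate, giving Gamma(88, 25).

25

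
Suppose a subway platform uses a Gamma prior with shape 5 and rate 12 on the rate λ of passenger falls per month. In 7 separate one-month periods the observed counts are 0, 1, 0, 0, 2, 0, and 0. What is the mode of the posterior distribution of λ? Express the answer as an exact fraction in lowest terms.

7/19

Total count: 0 + 1 + 0 + 0 + 2 + 0 + 0 = 3.
Total exposure: 7 months.
The Gamma prior is conjugate for the Poisson rate, so λ | data ~ Gamma(5+3, 12+7) = Gamma(8, 19).
Posterior mode = (α'−1)/β' = 7/19.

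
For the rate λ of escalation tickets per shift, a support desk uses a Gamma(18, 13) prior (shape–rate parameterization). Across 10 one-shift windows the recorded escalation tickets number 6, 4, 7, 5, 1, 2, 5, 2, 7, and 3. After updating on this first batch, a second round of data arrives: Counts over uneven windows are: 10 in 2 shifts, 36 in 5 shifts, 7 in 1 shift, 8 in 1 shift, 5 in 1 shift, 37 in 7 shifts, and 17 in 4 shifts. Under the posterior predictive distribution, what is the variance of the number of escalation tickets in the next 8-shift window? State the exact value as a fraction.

Total count: 6 + 4 + 7 + 5 + 1 + 2 + 5 + 2 + 7 + 3 = 42.
Total exposure: 10 shifts.
After the first batch: Gamma(18 + 42, 13 + 10) = Gamma(60, 23).
Total count: 10 + 36 + 7 + 8 + 5 + 37 + 17 = 120.
Total exposure: 2 + 5 + 1 + 1 + 1 + 7 + 4 = 21 shifts.
After the second batch: Gamma(60 + 120, 23 + 21) = Gamma(180, 44).
The posterior predictive for a window of length T is Negative Binomial with variance T·α'·(β'+T)/β'² = 8·180·52/1936 = 4680/121.

4680/121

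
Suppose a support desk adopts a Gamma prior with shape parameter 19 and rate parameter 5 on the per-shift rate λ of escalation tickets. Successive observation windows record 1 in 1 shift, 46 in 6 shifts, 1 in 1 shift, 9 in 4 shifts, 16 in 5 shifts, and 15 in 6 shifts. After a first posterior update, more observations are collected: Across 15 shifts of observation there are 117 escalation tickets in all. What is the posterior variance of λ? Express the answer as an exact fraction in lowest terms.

224/1849

Total count: 1 + 46 + 1 + 9 + 16 + 15 = 88.
Total exposure: 1 + 6 + 1 + 4 + 5 + 6 = 23 shifts.
After the first batch: Gamma(19 + 88, 5 + 23) = Gamma(107, 28).
Total count 117 over total exposure 15 shifts.
After the second batch: Gamma(107 + 117, 28 + 15) = Gamma(224, 43).
Posterior variance = α'/β'² = 224/1849.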